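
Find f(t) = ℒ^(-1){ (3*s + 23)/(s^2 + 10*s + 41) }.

Complete the square in the denominator: s^2 + 10*s + 41 = (s + 5)^2 + 4^2.
Split the numerator to match: 3*s + 23 = 3·(s + 5) + 2·4.
Invert each term: 3·(s + 5)/((s + 5)^2 + 16) ↔ 3e^(-5t)cos(4t); 2·4/((s + 5)^2 + 16) ↔ 2e^(-5t)sin(4t).

f(t) = 2*exp(-5*t)*sin(4*t) + 3*exp(-5*t)*cos(4*t)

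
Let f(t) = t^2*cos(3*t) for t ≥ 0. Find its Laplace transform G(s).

G(s) = 2*s*(s^2 - 27)/(s^2 + 9)^3

L{cos(3t)} = s/(s^2 + 9).
Then apply L{t^2·g(t)} = (-1)^2 d^2/ds^2[H(s)] with H(s) = s/(s^2 + 9):
differentiating 2 times and applying the sign gives 2*s*(s^2 - 27)/(s^2 + 9)^3.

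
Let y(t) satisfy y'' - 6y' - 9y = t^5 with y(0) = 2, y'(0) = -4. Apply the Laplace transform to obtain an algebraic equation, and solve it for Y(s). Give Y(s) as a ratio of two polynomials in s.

Y(s) = (2*s^7 - 16*s^6 + 120)/(s^8 - 6*s^7 - 9*s^6)

Apply the Laplace transform to the equation.
The derivative rules (L{y''} = s^2 Y - s·y(0) - y'(0) and L{y'} = sY - y(0), with y(0) = 2, y'(0) = -4) turn the left side into (s^2 - 6*s - 9)Y - (2*s - 16).
The right side is L{t^5} = 120/s^6.
So (s^2 - 6*s - 9)Y = 120/s^6 + (2*s - 16).
Solve for Y(s) and write it as one ratio of polynomials.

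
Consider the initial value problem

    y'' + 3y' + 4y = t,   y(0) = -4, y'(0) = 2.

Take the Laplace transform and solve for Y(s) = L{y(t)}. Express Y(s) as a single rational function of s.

Laplace-transform each side.
With L{y''} = s^2 Y - s·y(0) - y'(0) and L{y'} = sY - y(0), with y(0) = -4, y'(0) = 2: the LHS transforms to (s^2 + 3*s + 4)Y - (-4*s - 10).
The right side is L{t} = s^(-2).
So (s^2 + 3*s + 4)Y = s^(-2) + (-4*s - 10).
Isolate Y and clear denominators.

Y(s) = (-4*s^3 - 10*s^2 + 1)/(s^4 + 3*s^3 + 4*s^2)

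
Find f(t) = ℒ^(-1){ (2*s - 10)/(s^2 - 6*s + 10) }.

f(t) = -4*exp(3*t)*sin(t) + 2*exp(3*t)*cos(t)

Complete the square in the denominator: s^2 - 6*s + 10 = (s - 3)^2 + 1^2.
Split the numerator to match: 2*s - 10 = 2·(s - 3) - 4·1.
Invert each term: 2·(s - 3)/((s - 3)^2 + 1) ↔ 2e^(3t)cos(t); -4·1/((s - 3)^2 + 1) ↔ -4e^(3t)sin(t).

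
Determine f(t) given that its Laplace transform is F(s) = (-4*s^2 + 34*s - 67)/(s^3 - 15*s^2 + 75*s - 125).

f(t) = 3*t^2*exp(5*t)/2 - 6*t*exp(5*t) - 4*exp(5*t)

Factor the denominator: s^3 - 15*s^2 + 75*s - 125 = (s - 5)^3.
Partial fraction decomposition gives [-4/(s - 5)] + [-6/(s - 5)^2] + [3/(s - 5)^3].
Invert each term: -4/(s - 5) ↔ -4e^(5t); -6/(s - 5)^2 ↔ -6t·e^(5t); 3/(s - 5)^3 ↔ (3/2)t^2·e^(5t).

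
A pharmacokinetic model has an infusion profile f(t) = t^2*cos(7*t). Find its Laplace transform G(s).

L{cos(7t)} = s/(s^2 + 49).
Then apply L{t^2·g(t)} = (-1)^2 d^2/ds^2[H(s)] with H(s) = s/(s^2 + 49):
differentiating 2 times and applying the sign gives 2*s*(s^2 - 147)/(s^2 + 49)^3.

G(s) = 2*s*(s^2 - 147)/(s^2 + 49)^3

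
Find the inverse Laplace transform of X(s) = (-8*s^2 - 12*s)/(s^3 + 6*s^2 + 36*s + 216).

3*sin(6*t) - 5*cos(6*t) - 3*exp(-6*t)

Factor the denominator: s^3 + 6*s^2 + 36*s + 216 = (s + 6)*(s^2 + 36).
Partial fraction decomposition gives [-3/(s + 6)] + [-5*s/(s^2 + 36)] + [18/(s^2 + 36)].
Invert each term: -3/(s + 6) ↔ -3e^(-6t); -5·s/(s^2 + 36) ↔ -5cos(6t); 3·6/(s^2 + 36) ↔ 3sin(6t).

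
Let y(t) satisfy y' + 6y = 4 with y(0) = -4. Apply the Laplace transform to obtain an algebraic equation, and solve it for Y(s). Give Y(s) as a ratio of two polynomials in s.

Transform both sides with L{·}.
The derivative rules (L{y'} = sY - y(0) = sY - (-4)) turn the left side into (s + 6)Y - (-4).
The right side is L{4} = 4/s.
So (s + 6)Y = 4/s + (-4).
Solve for Y(s) and write it as one ratio of polynomials.

Y(s) = (-4*s + 4)/(s^2 + 6*s)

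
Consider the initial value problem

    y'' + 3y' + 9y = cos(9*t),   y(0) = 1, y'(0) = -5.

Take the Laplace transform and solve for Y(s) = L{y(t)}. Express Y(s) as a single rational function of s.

Y(s) = (s^3 - 2*s^2 + 82*s - 162)/(s^4 + 3*s^3 + 90*s^2 + 243*s + 729)

Laplace-transform each side.
With L{y''} = s^2 Y - s·y(0) - y'(0) and L{y'} = sY - y(0), with y(0) = 1, y'(0) = -5: the LHS transforms to (s^2 + 3*s + 9)Y - (s - 2).
The right side is L{cos(9*t)} = s/(s^2 + 81).
So (s^2 + 3*s + 9)Y = s/(s^2 + 81) + (s - 2).
Solve for Y(s) and write it as one ratio of polynomials.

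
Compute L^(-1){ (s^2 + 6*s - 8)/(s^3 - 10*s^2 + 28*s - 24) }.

-2*t*exp(2*t) + 4*exp(6*t) - 3*exp(2*t)

Factor the denominator: s^3 - 10*s^2 + 28*s - 24 = (s - 6)*(s - 2)^2.
Partial fraction decomposition gives [-3/(s - 2)] + [-2/(s - 2)^2] + [4/(s - 6)].
Invert each term: -3/(s - 2) ↔ -3e^(2t); -2/(s - 2)^2 ↔ -2t·e^(2t); 4/(s - 6) ↔ 4e^(6t).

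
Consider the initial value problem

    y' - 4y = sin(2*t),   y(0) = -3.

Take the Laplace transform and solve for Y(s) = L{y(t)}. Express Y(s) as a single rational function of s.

Laplace-transform each side.
Using L{y'} = sY - y(0) = sY - (-3), the left side becomes (s - 4)Y - (-3).
The right side is L{sin(2*t)} = 2/(s^2 + 4).
So (s - 4)Y = 2/(s^2 + 4) + (-3).
Isolate Y and clear denominators.

Y(s) = (-3*s^2 - 10)/(s^3 - 4*s^2 + 4*s - 16)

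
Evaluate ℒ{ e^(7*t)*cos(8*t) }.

L{cos(8t)} = s/(s^2 + 64).
By the first shifting theorem, multiplying by e^(7t) replaces s with s - 7.

(s - 7)/((s - 7)^2 + 64)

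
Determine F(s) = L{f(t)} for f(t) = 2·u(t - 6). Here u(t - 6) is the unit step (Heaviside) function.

By the second shifting theorem, L{u(t - c)·g(t - c)} = e^(-cs)·G(s) with c = 6 and G(s) = L{g(t)}.
L{2} = 2/s.

F(s) = 2*exp(-6*s)/s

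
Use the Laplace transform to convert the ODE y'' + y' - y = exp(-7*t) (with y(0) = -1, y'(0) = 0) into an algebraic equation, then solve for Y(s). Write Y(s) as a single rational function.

Y(s) = (-s^2 - 8*s - 6)/(s^3 + 8*s^2 + 6*s - 7)

Transform both sides with L{·}.
With L{y''} = s^2 Y - s·y(0) - y'(0) and L{y'} = sY - y(0), with y(0) = -1, y'(0) = 0: the LHS transforms to (s^2 + s - 1)Y - (-s - 1).
The right side is L{exp(-7*t)} = 1/(s + 7).
So (s^2 + s - 1)Y = 1/(s + 7) + (-s - 1).
Divide through and combine into a single rational function.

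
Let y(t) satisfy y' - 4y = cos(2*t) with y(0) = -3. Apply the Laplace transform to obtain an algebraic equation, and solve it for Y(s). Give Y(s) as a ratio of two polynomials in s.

Laplace-transform each side.
With L{y'} = sY - y(0) = sY - (-3): the LHS transforms to (s - 4)Y - (-3).
The right side is L{cos(2*t)} = s/(s^2 + 4).
So (s - 4)Y = s/(s^2 + 4) + (-3).
Solve for Y(s) and write it as one ratio of polynomials.

Y(s) = (-3*s^2 + s - 12)/(s^3 - 4*s^2 + 4*s - 16)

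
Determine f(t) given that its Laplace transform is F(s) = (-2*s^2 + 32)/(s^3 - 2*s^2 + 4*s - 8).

Factor the denominator: s^3 - 2*s^2 + 4*s - 8 = (s - 2)*(s^2 + 4).
Partial fraction decomposition gives [3/(s - 2)] + [-5*s/(s^2 + 4)] + [-10/(s^2 + 4)].
Invert each term: 3/(s - 2) ↔ 3e^(2t); -5·s/(s^2 + 4) ↔ -5cos(2t); -5·2/(s^2 + 4) ↔ -5sin(2t).

f(t) = 3*exp(2*t) - 5*sin(2*t) - 5*cos(2*t)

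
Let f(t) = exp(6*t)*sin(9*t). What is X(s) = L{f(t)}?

X(s) = 9/((s - 6)^2 + 81)

L{sin(9t)} = 9/(s^2 + 81).
By the first shifting theorem, multiplying by e^(6t) replaces s with s - 6.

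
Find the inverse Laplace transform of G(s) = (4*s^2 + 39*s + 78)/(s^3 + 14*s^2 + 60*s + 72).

Factor the denominator: s^3 + 14*s^2 + 60*s + 72 = (s + 2)*(s + 6)^2.
Partial fraction decomposition gives [3/(s + 6)] + [3/(s + 6)^2] + [1/(s + 2)].
Invert each term: 3/(s + 6) ↔ 3e^(-6t); 3/(s + 6)^2 ↔ 3t·e^(-6t); 1/(s + 2) ↔ e^(-2t).

3*t*exp(-6*t) + exp(-2*t) + 3*exp(-6*t)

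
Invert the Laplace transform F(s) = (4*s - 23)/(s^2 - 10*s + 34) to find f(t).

f(t) = -exp(5*t)*sin(3*t) + 4*exp(5*t)*cos(3*t)

Complete the square in the denominator: s^2 - 10*s + 34 = (s - 5)^2 + 3^2.
Split the numerator to match: 4*s - 23 = 4·(s - 5) - 1·3.
Invert each term: 4·(s - 5)/((s - 5)^2 + 9) ↔ 4e^(5t)cos(3t); -1·3/((s - 5)^2 + 9) ↔ -e^(5t)sin(3t).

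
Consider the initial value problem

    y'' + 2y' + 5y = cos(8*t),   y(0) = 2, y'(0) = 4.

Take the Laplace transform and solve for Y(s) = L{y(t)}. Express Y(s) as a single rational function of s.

Y(s) = (2*s^3 + 8*s^2 + 129*s + 512)/(s^4 + 2*s^3 + 69*s^2 + 128*s + 320)

Laplace-transform each side.
With L{y''} = s^2 Y - s·y(0) - y'(0) and L{y'} = sY - y(0), with y(0) = 2, y'(0) = 4: the LHS transforms to (s^2 + 2*s + 5)Y - (2*s + 8).
The right side is L{cos(8*t)} = s/(s^2 + 64).
So (s^2 + 2*s + 5)Y = s/(s^2 + 64) + (2*s + 8).
Isolate Y and clear denominators.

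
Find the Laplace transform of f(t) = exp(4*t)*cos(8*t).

(s - 4)/((s - 4)^2 + 64)

L{cos(8t)} = s/(s^2 + 64).
By the first shifting theorem, multiplying by e^(4t) replaces s with s - 4.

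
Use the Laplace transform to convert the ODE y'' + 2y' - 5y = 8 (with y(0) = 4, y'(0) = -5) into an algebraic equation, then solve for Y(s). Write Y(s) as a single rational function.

Transform both sides with L{·}.
The derivative rules (L{y''} = s^2 Y - s·y(0) - y'(0) and L{y'} = sY - y(0), with y(0) = 4, y'(0) = -5) turn the left side into (s^2 + 2*s - 5)Y - (4*s + 3).
The right side is L{8} = 8/s.
So (s^2 + 2*s - 5)Y = 8/s + (4*s + 3).
Solve for Y(s) and write it as one ratio of polynomials.

Y(s) = (4*s^2 + 3*s + 8)/(s^3 + 2*s^2 - 5*s)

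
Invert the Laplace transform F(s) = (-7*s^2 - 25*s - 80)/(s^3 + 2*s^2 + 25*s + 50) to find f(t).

Factor the denominator: s^3 + 2*s^2 + 25*s + 50 = (s + 2)*(s^2 + 25).
Partial fraction decomposition gives [-2/(s + 2)] + [-5*s/(s^2 + 25)] + [-15/(s^2 + 25)].
Invert each term: -2/(s + 2) ↔ -2e^(-2t); -5·s/(s^2 + 25) ↔ -5cos(5t); -3·5/(s^2 + 25) ↔ -3sin(5t).

f(t) = -3*sin(5*t) - 5*cos(5*t) - 2*exp(-2*t)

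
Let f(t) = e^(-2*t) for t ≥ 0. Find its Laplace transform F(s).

F(s) = 1/(s + 2)

L{e^(-2t)} = 1/(s + 2).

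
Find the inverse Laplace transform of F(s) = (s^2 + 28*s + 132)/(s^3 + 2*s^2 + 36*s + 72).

Factor the denominator: s^3 + 2*s^2 + 36*s + 72 = (s + 2)*(s^2 + 36).
Partial fraction decomposition gives [2/(s + 2)] + [-s/(s^2 + 36)] + [30/(s^2 + 36)].
Invert each term: 2/(s + 2) ↔ 2e^(-2t); -1·s/(s^2 + 36) ↔ -cos(6t); 5·6/(s^2 + 36) ↔ 5sin(6t).

5*sin(6*t) - cos(6*t) + 2*exp(-2*t)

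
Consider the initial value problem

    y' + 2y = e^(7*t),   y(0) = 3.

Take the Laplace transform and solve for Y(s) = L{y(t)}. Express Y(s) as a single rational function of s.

Take the Laplace transform of both sides.
Using L{y'} = sY - y(0) = sY - 3, the left side becomes (s + 2)Y - (3).
The right side is L{e^(7*t)} = 1/(s - 7).
So (s + 2)Y = 1/(s - 7) + (3).
Solve for Y(s) and write it as one ratio of polynomials.

Y(s) = (3*s - 20)/(s^2 - 5*s - 14)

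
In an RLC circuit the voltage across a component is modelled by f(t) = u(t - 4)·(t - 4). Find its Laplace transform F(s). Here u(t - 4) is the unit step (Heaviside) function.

By the second shifting theorem, L{u(t - c)·g(t - c)} = e^(-cs)·G(s) with c = 4 and G(s) = L{g(t)}.
L{t} = 1!/s^2 = 1/s^2.

F(s) = exp(-4*s)/s^2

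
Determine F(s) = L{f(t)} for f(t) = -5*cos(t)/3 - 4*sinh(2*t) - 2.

F(s) = -5*s/(3*(s^2 + 1)) - 8/(s^2 - 4) - 2/s

By linearity of the Laplace transform, transform each term separately.
(-4)·[L{sinh(2t)} = 2/(s^2 - 4)]; L{-2} = -2/s; (-5/3)·[L{cos(t)} = s/(s^2 + 1)].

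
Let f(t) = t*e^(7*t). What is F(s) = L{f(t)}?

F(s) = (s - 7)^(-2)

L{e^(7t)} = 1/(s - 7).
Then apply L{t·g(t)} = -d/ds[G(s)] with G(s) = 1/(s - 7):
differentiating 1 time and applying the sign gives (s - 7)^(-2).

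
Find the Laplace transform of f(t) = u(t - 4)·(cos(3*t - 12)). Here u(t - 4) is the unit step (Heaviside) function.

s*exp(-4*s)/(s^2 + 9)

By the second shifting theorem, L{u(t - c)·g(t - c)} = e^(-cs)·H(s) with c = 4 and H(s) = L{g(t)}.
L{cos(3t)} = s/(s^2 + 9).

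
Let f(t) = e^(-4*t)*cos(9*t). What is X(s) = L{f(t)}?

X(s) = (s + 4)/((s + 4)^2 + 81)

L{cos(9t)} = s/(s^2 + 81).
By the first shifting theorem, multiplying by e^(-4t) replaces s with s + 4.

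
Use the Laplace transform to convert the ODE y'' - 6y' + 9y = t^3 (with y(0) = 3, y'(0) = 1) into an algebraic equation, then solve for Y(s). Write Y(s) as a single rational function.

Take the Laplace transform of both sides.
The derivative rules (L{y''} = s^2 Y - s·y(0) - y'(0) and L{y'} = sY - y(0), with y(0) = 3, y'(0) = 1) turn the left side into (s^2 - 6*s + 9)Y - (3*s - 17).
The right side is L{t^3} = 6/s^4.
So (s^2 - 6*s + 9)Y = 6/s^4 + (3*s - 17).
Solve for Y(s) and write it as one ratio of polynomials.

Y(s) = (3*s^5 - 17*s^4 + 6)/(s^6 - 6*s^5 + 9*s^4)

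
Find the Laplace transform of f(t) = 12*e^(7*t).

L{12} = 12/s.
By the first shifting theorem, multiplying by e^(7t) replaces s with s - 7.

12/(s - 7)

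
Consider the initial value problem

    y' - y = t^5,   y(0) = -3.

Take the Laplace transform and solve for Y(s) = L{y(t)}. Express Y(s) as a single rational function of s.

Take the Laplace transform of both sides.
With L{y'} = sY - y(0) = sY - (-3): the LHS transforms to (s - 1)Y - (-3).
The right side is L{t^5} = 120/s^6.
So (s - 1)Y = 120/s^6 + (-3).
Isolate Y and clear denominators.

Y(s) = (-3*s^6 + 120)/(s^7 - s^6)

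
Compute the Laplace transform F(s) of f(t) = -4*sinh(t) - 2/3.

F(s) = -4/(s^2 - 1) - 2/(3*s)

Apply the Laplace transform termwise.
(-4)·[L{sinh(t)} = 1/(s^2 - 1)]; L{-2/3} = (-2/3)/s.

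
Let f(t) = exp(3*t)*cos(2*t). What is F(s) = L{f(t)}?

L{cos(2t)} = s/(s^2 + 4).
By the first shifting theorem, multiplying by e^(3t) replaces s with s - 3.

F(s) = (s - 3)/((s - 3)^2 + 4)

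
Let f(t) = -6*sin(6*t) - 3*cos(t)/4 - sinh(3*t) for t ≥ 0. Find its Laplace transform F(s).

By linearity of the Laplace transform, transform each term separately.
(-3/4)·[L{cos(t)} = s/(s^2 + 1)]; (-6)·[L{sin(6t)} = 6/(s^2 + 36)]; (-1)·[L{sinh(3t)} = 3/(s^2 - 9)].

F(s) = -3*s/(4*(s^2 + 1)) - 36/(s^2 + 36) - 3/(s^2 - 9)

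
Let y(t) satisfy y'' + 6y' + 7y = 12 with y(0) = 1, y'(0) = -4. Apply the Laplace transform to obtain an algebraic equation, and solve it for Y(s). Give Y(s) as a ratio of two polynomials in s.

Y(s) = (s^2 + 2*s + 12)/(s^3 + 6*s^2 + 7*s)

Laplace-transform each side.
The derivative rules (L{y''} = s^2 Y - s·y(0) - y'(0) and L{y'} = sY - y(0), with y(0) = 1, y'(0) = -4) turn the left side into (s^2 + 6*s + 7)Y - (s + 2).
The right side is L{12} = 12/s.
So (s^2 + 6*s + 7)Y = 12/s + (s + 2).
Solve for Y(s) and write it as one ratio of polynomials.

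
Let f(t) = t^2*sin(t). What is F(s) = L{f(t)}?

F(s) = 2*(3*s^2 - 1)/(s^2 + 1)^3

L{sin(t)} = 1/(s^2 + 1).
Then apply L{t^2·g(t)} = (-1)^2 d^2/ds^2[G(s)] with G(s) = 1/(s^2 + 1):
differentiating 2 times and applying the sign gives 2*(3*s^2 - 1)/(s^2 + 1)^3.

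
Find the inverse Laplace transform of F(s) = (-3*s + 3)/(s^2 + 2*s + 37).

exp(-t)*sin(6*t) - 3*exp(-t)*cos(6*t)

Complete the square in the denominator: s^2 + 2*s + 37 = (s + 1)^2 + 6^2.
Split the numerator to match: -3*s + 3 = -3·(s + 1) + 1·6.
Invert each term: -3·(s + 1)/((s + 1)^2 + 36) ↔ -3e^(-t)cos(6t); 1·6/((s + 1)^2 + 36) ↔ e^(-t)sin(6t).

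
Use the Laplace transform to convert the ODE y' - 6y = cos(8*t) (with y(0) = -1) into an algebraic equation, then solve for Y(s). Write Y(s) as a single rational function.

Laplace-transform each side.
Using L{y'} = sY - y(0) = sY - (-1), the left side becomes (s - 6)Y - (-1).
The right side is L{cos(8*t)} = s/(s^2 + 64).
So (s - 6)Y = s/(s^2 + 64) + (-1).
Solve for Y(s) and write it as one ratio of polynomials.

Y(s) = (-s^2 + s - 64)/(s^3 - 6*s^2 + 64*s - 384)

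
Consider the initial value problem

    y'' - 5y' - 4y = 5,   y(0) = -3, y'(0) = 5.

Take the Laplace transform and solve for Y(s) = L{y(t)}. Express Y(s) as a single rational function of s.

Y(s) = (-3*s^2 + 20*s + 5)/(s^3 - 5*s^2 - 4*s)

Apply the Laplace transform to the equation.
With L{y''} = s^2 Y - s·y(0) - y'(0) and L{y'} = sY - y(0), with y(0) = -3, y'(0) = 5: the LHS transforms to (s^2 - 5*s - 4)Y - (-3*s + 20).
The right side is L{5} = 5/s.
So (s^2 - 5*s - 4)Y = 5/s + (-3*s + 20).
Isolate Y and clear denominators.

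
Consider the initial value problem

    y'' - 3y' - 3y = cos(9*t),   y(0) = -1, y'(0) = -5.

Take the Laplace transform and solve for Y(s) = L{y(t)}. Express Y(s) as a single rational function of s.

Transform both sides with L{·}.
The derivative rules (L{y''} = s^2 Y - s·y(0) - y'(0) and L{y'} = sY - y(0), with y(0) = -1, y'(0) = -5) turn the left side into (s^2 - 3*s - 3)Y - (-s - 2).
The right side is L{cos(9*t)} = s/(s^2 + 81).
So (s^2 - 3*s - 3)Y = s/(s^2 + 81) + (-s - 2).
Isolate Y and clear denominators.

Y(s) = (-s^3 - 2*s^2 - 80*s - 162)/(s^4 - 3*s^3 + 78*s^2 - 243*s - 243)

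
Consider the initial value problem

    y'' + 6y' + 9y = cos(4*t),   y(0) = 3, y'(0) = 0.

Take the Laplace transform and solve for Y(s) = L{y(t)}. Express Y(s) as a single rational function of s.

Take the Laplace transform of both sides.
Using L{y''} = s^2 Y - s·y(0) - y'(0) and L{y'} = sY - y(0), with y(0) = 3, y'(0) = 0, the left side becomes (s^2 + 6*s + 9)Y - (3*s + 18).
The right side is L{cos(4*t)} = s/(s^2 + 16).
So (s^2 + 6*s + 9)Y = s/(s^2 + 16) + (3*s + 18).
Divide through and combine into a single rational function.

Y(s) = (3*s^3 + 18*s^2 + 49*s + 288)/(s^4 + 6*s^3 + 25*s^2 + 96*s + 144)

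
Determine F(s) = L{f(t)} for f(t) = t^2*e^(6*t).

F(s) = 2/(s - 6)^3

L{e^(6t)} = 1/(s - 6).
Then apply L{t^2·g(t)} = (-1)^2 d^2/ds^2[G(s)] with G(s) = 1/(s - 6):
differentiating 2 times and applying the sign gives 2/(s - 6)^3.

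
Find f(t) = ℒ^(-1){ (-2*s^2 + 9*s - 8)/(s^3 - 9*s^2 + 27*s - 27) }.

f(t) = t^2*exp(3*t)/2 - 3*t*exp(3*t) - 2*exp(3*t)

Factor the denominator: s^3 - 9*s^2 + 27*s - 27 = (s - 3)^3.
Partial fraction decomposition gives [-2/(s - 3)] + [-3/(s - 3)^2] + [(s - 3)^(-3)].
Invert each term: -2/(s - 3) ↔ -2e^(3t); -3/(s - 3)^2 ↔ -3t·e^(3t); 1/(s - 3)^3 ↔ (1/2)t^2·e^(3t).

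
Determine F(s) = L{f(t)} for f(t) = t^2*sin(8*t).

L{sin(8t)} = 8/(s^2 + 64).
Then apply L{t^2·g(t)} = (-1)^2 d^2/ds^2[G(s)] with G(s) = 8/(s^2 + 64):
differentiating 2 times and applying the sign gives 16*(3*s^2 - 64)/(s^2 + 64)^3.

F(s) = 16*(3*s^2 - 64)/(s^2 + 64)^3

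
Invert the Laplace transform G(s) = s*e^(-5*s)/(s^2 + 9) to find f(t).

f(t) = Heaviside(t - 5)*(cos(3*t - 15))

The factor e^(-5s) signals a time shift by c = 5 (second shifting theorem).
L{cos(3t)} = s/(s^2 + 9), so L^-1{s/(s^2 + 9)} = cos(3*t).
Hence the inverse is u(t - 5) times that function evaluated at t - 5.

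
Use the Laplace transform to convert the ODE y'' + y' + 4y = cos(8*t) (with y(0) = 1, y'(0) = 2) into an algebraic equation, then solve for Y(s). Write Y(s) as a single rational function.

Y(s) = (s^3 + 3*s^2 + 65*s + 192)/(s^4 + s^3 + 68*s^2 + 64*s + 256)

Apply the Laplace transform to the equation.
With L{y''} = s^2 Y - s·y(0) - y'(0) and L{y'} = sY - y(0), with y(0) = 1, y'(0) = 2: the LHS transforms to (s^2 + s + 4)Y - (s + 3).
The right side is L{cos(8*t)} = s/(s^2 + 64).
So (s^2 + s + 4)Y = s/(s^2 + 64) + (s + 3).
Isolate Y and clear denominators.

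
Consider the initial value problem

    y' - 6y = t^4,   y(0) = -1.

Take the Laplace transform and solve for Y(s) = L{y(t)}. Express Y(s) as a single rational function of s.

Y(s) = (-s^5 + 24)/(s^6 - 6*s^5)

Transform both sides with L{·}.
The derivative rules (L{y'} = sY - y(0) = sY - (-1)) turn the left side into (s - 6)Y - (-1).
The right side is L{t^4} = 24/s^5.
So (s - 6)Y = 24/s^5 + (-1).
Solve for Y(s) and write it as one ratio of polynomials.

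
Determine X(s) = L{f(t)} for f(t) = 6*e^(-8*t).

L{6} = 6/s.
By the first shifting theorem, multiplying by e^(-8t) replaces s with s + 8.

X(s) = 6/(s + 8)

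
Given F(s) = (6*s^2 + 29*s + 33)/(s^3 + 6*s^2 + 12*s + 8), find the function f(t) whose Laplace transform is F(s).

f(t) = -t^2*exp(-2*t)/2 + 5*t*exp(-2*t) + 6*exp(-2*t)

Factor the denominator: s^3 + 6*s^2 + 12*s + 8 = (s + 2)^3.
Partial fraction decomposition gives [6/(s + 2)] + [5/(s + 2)^2] + [-1/(s + 2)^3].
Invert each term: 6/(s + 2) ↔ 6e^(-2t); 5/(s + 2)^2 ↔ 5t·e^(-2t); -1/(s + 2)^3 ↔ (-1/2)t^2·e^(-2t).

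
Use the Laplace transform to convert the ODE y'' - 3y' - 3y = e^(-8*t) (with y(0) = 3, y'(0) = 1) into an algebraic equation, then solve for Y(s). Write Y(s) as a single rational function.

Laplace-transform each side.
The derivative rules (L{y''} = s^2 Y - s·y(0) - y'(0) and L{y'} = sY - y(0), with y(0) = 3, y'(0) = 1) turn the left side into (s^2 - 3*s - 3)Y - (3*s - 8).
The right side is L{e^(-8*t)} = 1/(s + 8).
So (s^2 - 3*s - 3)Y = 1/(s + 8) + (3*s - 8).
Isolate Y and clear denominators.

Y(s) = (3*s^2 + 16*s - 63)/(s^3 + 5*s^2 - 27*s - 24)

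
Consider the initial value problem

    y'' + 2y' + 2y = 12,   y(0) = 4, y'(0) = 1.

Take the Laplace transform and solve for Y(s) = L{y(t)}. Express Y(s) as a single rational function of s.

Y(s) = (4*s^2 + 9*s + 12)/(s^3 + 2*s^2 + 2*s)

Transform both sides with L{·}.
The derivative rules (L{y''} = s^2 Y - s·y(0) - y'(0) and L{y'} = sY - y(0), with y(0) = 4, y'(0) = 1) turn the left side into (s^2 + 2*s + 2)Y - (4*s + 9).
The right side is L{12} = 12/s.
So (s^2 + 2*s + 2)Y = 12/s + (4*s + 9).
Isolate Y and clear denominators.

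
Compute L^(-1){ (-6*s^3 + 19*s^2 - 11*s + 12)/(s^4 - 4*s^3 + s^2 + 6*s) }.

Factor the denominator: s^4 - 4*s^3 + s^2 + 6*s = s*(s - 3)*(s - 2)*(s + 1).
Partial fraction decomposition gives [-3/(s - 2)] + [-4/(s + 1)] + [-1/(s - 3)] + [2/s].
Invert each term: -3/(s - 2) ↔ -3e^(2t); -4/(s + 1) ↔ -4e^(-t); -1/(s - 3) ↔ -e^(3t); 2/(s - 0) ↔ 2e^(0t).

-exp(3*t) - 3*exp(2*t) + 2 - 4*exp(-t)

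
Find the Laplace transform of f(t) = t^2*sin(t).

L{sin(t)} = 1/(s^2 + 1).
Then apply L{t^2·g(t)} = (-1)^2 d^2/ds^2[G(s)] with G(s) = 1/(s^2 + 1):
differentiating 2 times and applying the sign gives 2*(3*s^2 - 1)/(s^2 + 1)^3.

2*(3*s^2 - 1)/(s^2 + 1)^3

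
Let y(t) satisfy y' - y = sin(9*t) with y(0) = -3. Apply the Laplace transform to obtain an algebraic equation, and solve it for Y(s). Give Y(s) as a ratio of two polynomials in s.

Transform both sides with L{·}.
The derivative rules (L{y'} = sY - y(0) = sY - (-3)) turn the left side into (s - 1)Y - (-3).
The right side is L{sin(9*t)} = 9/(s^2 + 81).
So (s - 1)Y = 9/(s^2 + 81) + (-3).
Solve for Y(s) and write it as one ratio of polynomials.

Y(s) = (-3*s^2 - 234)/(s^3 - s^2 + 81*s - 81)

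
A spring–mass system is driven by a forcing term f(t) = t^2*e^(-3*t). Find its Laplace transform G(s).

L{t^2} = 2!/s^3 = 2/s^3.
By the first shifting theorem, multiplying by e^(-3t) replaces s with s + 3.

G(s) = 2/(s + 3)^3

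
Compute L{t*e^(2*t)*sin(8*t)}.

16*(s - 2)/(s^2 - 4*s + 68)^2

L{sin(8t)} = 8/(s^2 + 64).
Multiplying by e^(2t) shifts s → s - 2, so L{e^(2*t)*sin(8*t)} = 8/((s - 2)^2 + 64).
Then apply L{t·g(t)} = -d/ds[G(s)] with G(s) = 8/((s - 2)^2 + 64):
differentiating 1 time and applying the sign gives 16*(s - 2)/(s^2 - 4*s + 68)^2.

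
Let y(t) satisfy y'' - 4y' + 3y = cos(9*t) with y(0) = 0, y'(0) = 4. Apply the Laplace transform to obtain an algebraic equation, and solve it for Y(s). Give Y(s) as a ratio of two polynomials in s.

Y(s) = (4*s^2 + s + 324)/(s^4 - 4*s^3 + 84*s^2 - 324*s + 243)

Transform both sides with L{·}.
With L{y''} = s^2 Y - s·y(0) - y'(0) and L{y'} = sY - y(0), with y(0) = 0, y'(0) = 4: the LHS transforms to (s^2 - 4*s + 3)Y - (4).
The right side is L{cos(9*t)} = s/(s^2 + 81).
So (s^2 - 4*s + 3)Y = s/(s^2 + 81) + (4).
Isolate Y and clear denominators.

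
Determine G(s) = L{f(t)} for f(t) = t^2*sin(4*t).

G(s) = 8*(3*s^2 - 16)/(s^2 + 16)^3

L{sin(4t)} = 4/(s^2 + 16).
Then apply L{t^2·g(t)} = (-1)^2 d^2/ds^2[H(s)] with H(s) = 4/(s^2 + 16):
differentiating 2 times and applying the sign gives 8*(3*s^2 - 16)/(s^2 + 16)^3.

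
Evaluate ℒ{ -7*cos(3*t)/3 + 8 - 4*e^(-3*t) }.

By linearity of the Laplace transform, transform each term separately.
(-7/3)·[L{cos(3t)} = s/(s^2 + 9)]; L{8} = 8/s; (-4)·[L{e^(-3t)} = 1/(s + 3)].

-7*s/(3*(s^2 + 9)) - 4/(s + 3) + 8/s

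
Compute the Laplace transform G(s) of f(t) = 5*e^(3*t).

L{5} = 5/s.
By the first shifting theorem, multiplying by e^(3t) replaces s with s - 3.

G(s) = 5/(s - 3)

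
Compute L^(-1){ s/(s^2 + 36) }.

cos(6*t)

Since L{cos(6t)} = s/(s^2 + 36), the inverse is cos(6*t).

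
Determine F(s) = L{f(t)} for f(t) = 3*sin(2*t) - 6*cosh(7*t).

F(s) = -6*s/(s^2 - 49) + 6/(s^2 + 4)

By linearity of the Laplace transform, transform each term separately.
(-6)·[L{cosh(7t)} = s/(s^2 - 49)]; (3)·[L{sin(2t)} = 2/(s^2 + 4)].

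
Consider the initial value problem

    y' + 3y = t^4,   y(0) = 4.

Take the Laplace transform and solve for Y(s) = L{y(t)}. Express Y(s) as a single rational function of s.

Y(s) = (4*s^5 + 24)/(s^6 + 3*s^5)

Take the Laplace transform of both sides.
The derivative rules (L{y'} = sY - y(0) = sY - 4) turn the left side into (s + 3)Y - (4).
The right side is L{t^4} = 24/s^5.
So (s + 3)Y = 24/s^5 + (4).
Isolate Y and clear denominators.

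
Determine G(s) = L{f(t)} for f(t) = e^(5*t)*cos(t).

G(s) = (s - 5)/((s - 5)^2 + 1)

L{cos(t)} = s/(s^2 + 1).
By the first shifting theorem, multiplying by e^(5t) replaces s with s - 5.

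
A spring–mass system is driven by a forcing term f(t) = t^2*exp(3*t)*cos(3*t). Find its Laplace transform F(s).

F(s) = 2*(s - 3)*(s^2 - 6*s - 18)/(s^2 - 6*s + 18)^3

L{cos(3t)} = s/(s^2 + 9).
Multiplying by e^(3t) shifts s → s - 3, so L{exp(3*t)*cos(3*t)} = (s - 3)/((s - 3)^2 + 9).
Then apply L{t^2·g(t)} = (-1)^2 d^2/ds^2[G(s)] with G(s) = (s - 3)/((s - 3)^2 + 9):
differentiating 2 times and applying the sign gives 2*(s - 3)*(s^2 - 6*s - 18)/(s^2 - 6*s + 18)^3.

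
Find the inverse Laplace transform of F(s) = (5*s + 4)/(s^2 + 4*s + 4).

-6*t*exp(-2*t) + 5*exp(-2*t)

Factor the denominator: s^2 + 4*s + 4 = (s + 2)^2.
Partial fraction decomposition gives [5/(s + 2)] + [-6/(s + 2)^2].
Invert each term: 5/(s + 2) ↔ 5e^(-2t); -6/(s + 2)^2 ↔ -6t·e^(-2t).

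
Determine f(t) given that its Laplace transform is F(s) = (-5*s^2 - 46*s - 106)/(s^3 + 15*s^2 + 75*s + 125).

f(t) = -t^2*exp(-5*t)/2 + 4*t*exp(-5*t) - 5*exp(-5*t)

Factor the denominator: s^3 + 15*s^2 + 75*s + 125 = (s + 5)^3.
Partial fraction decomposition gives [-5/(s + 5)] + [4/(s + 5)^2] + [-1/(s + 5)^3].
Invert each term: -5/(s + 5) ↔ -5e^(-5t); 4/(s + 5)^2 ↔ 4t·e^(-5t); -1/(s + 5)^3 ↔ (-1/2)t^2·e^(-5t).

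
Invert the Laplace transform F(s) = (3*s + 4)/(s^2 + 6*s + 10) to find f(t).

Complete the square in the denominator: s^2 + 6*s + 10 = (s + 3)^2 + 1^2.
Split the numerator to match: 3*s + 4 = 3·(s + 3) - 5·1.
Invert each term: 3·(s + 3)/((s + 3)^2 + 1) ↔ 3e^(-3t)cos(t); -5·1/((s + 3)^2 + 1) ↔ -5e^(-3t)sin(t).

f(t) = -5*exp(-3*t)*sin(t) + 3*exp(-3*t)*cos(t)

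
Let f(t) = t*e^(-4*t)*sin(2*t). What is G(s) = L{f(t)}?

L{sin(2t)} = 2/(s^2 + 4).
Multiplying by e^(-4t) shifts s → s + 4, so L{e^(-4*t)*sin(2*t)} = 2/((s + 4)^2 + 4).
Then apply L{t·g(t)} = -d/ds[H(s)] with H(s) = 2/((s + 4)^2 + 4):
differentiating 1 time and applying the sign gives 4*(s + 4)/(s^2 + 8*s + 20)^2.

G(s) = 4*(s + 4)/(s^2 + 8*s + 20)^2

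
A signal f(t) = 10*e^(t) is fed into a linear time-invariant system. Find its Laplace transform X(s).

L{10} = 10/s.
By the first shifting theorem, multiplying by e^(t) replaces s with s - 1.

X(s) = 10/(s - 1)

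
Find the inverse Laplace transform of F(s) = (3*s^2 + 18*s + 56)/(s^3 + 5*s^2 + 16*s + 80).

2*sin(4*t) + 2*cos(4*t) + exp(-5*t)

Factor the denominator: s^3 + 5*s^2 + 16*s + 80 = (s + 5)*(s^2 + 16).
Partial fraction decomposition gives [1/(s + 5)] + [2*s/(s^2 + 16)] + [8/(s^2 + 16)].
Invert each term: 1/(s + 5) ↔ e^(-5t); 2·s/(s^2 + 16) ↔ 2cos(4t); 2·4/(s^2 + 16) ↔ 2sin(4t).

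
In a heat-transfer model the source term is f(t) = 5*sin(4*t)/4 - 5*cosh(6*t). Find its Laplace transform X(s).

X(s) = -5*s/(s^2 - 36) + 5/(s^2 + 16)

The transform is linear, so treat each term independently.
(5/4)·[L{sin(4t)} = 4/(s^2 + 16)]; (-5)·[L{cosh(6t)} = s/(s^2 - 36)].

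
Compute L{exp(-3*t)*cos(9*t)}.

L{cos(9t)} = s/(s^2 + 81).
By the first shifting theorem, multiplying by e^(-3t) replaces s with s + 3.

(s + 3)/((s + 3)^2 + 81)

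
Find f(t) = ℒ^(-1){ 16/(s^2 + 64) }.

Since L{sin(8t)} = 8/(s^2 + 64), the inverse is sin(8*t), scaled by 2.

f(t) = 2*sin(8*t)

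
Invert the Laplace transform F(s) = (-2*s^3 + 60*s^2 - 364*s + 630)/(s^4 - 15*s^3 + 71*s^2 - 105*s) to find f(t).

Factor the denominator: s^4 - 15*s^3 + 71*s^2 - 105*s = s*(s - 7)*(s - 5)*(s - 3).
Partial fraction decomposition gives [6/(s - 7)] + [1/(s - 3)] + [-6/s] + [-3/(s - 5)].
Invert each term: 6/(s - 7) ↔ 6e^(7t); 1/(s - 3) ↔ e^(3t); -6/(s - 0) ↔ -6e^(0t); -3/(s - 5) ↔ -3e^(5t).

f(t) = 6*exp(7*t) - 3*exp(5*t) + exp(3*t) - 6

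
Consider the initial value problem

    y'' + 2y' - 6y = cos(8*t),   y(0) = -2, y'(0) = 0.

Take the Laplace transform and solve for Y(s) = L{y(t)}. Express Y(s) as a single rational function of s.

Laplace-transform each side.
With L{y''} = s^2 Y - s·y(0) - y'(0) and L{y'} = sY - y(0), with y(0) = -2, y'(0) = 0: the LHS transforms to (s^2 + 2*s - 6)Y - (-2*s - 4).
The right side is L{cos(8*t)} = s/(s^2 + 64).
So (s^2 + 2*s - 6)Y = s/(s^2 + 64) + (-2*s - 4).
Isolate Y and clear denominators.

Y(s) = (-2*s^3 - 4*s^2 - 127*s - 256)/(s^4 + 2*s^3 + 58*s^2 + 128*s - 384)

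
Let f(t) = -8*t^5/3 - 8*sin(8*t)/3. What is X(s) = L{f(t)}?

X(s) = -64/(3*(s^2 + 64)) - 320/s^6

By linearity of the Laplace transform, transform each term separately.
(-8/3)·[L{t^5} = 5!/s^6 = 120/s^6]; (-8/3)·[L{sin(8t)} = 8/(s^2 + 64)].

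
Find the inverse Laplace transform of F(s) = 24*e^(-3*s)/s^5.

The factor e^(-3s) signals a time shift by c = 3 (second shifting theorem).
L{t^4} = 4!/s^5 = 24/s^5, so L^-1{24/s^5} = t^4.
Hence the inverse is u(t - 3) times that function evaluated at t - 3.

Heaviside(t - 3)*((t - 3)^4)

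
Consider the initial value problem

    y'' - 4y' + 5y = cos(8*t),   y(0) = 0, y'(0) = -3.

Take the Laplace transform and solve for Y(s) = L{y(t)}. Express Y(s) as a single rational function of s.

Transform both sides with L{·}.
Using L{y''} = s^2 Y - s·y(0) - y'(0) and L{y'} = sY - y(0), with y(0) = 0, y'(0) = -3, the left side becomes (s^2 - 4*s + 5)Y - (-3).
The right side is L{cos(8*t)} = s/(s^2 + 64).
So (s^2 - 4*s + 5)Y = s/(s^2 + 64) + (-3).
Solve for Y(s) and write it as one ratio of polynomials.

Y(s) = (-3*s^2 + s - 192)/(s^4 - 4*s^3 + 69*s^2 - 256*s + 320)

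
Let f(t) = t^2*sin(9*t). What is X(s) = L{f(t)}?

L{sin(9t)} = 9/(s^2 + 81).
Then apply L{t^2·g(t)} = (-1)^2 d^2/ds^2[G(s)] with G(s) = 9/(s^2 + 81):
differentiating 2 times and applying the sign gives 54*(s^2 - 27)/(s^2 + 81)^3.

X(s) = 54*(s^2 - 27)/(s^2 + 81)^3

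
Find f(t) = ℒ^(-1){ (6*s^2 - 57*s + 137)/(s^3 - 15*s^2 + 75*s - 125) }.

f(t) = t^2*exp(5*t) + 3*t*exp(5*t) + 6*exp(5*t)

Factor the denominator: s^3 - 15*s^2 + 75*s - 125 = (s - 5)^3.
Partial fraction decomposition gives [6/(s - 5)] + [3/(s - 5)^2] + [2/(s - 5)^3].
Invert each term: 6/(s - 5) ↔ 6e^(5t); 3/(s - 5)^2 ↔ 3t·e^(5t); 2/(s - 5)^3 ↔ (1)t^2·e^(5t).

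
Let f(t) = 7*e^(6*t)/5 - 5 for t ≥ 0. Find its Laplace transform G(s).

G(s) = 7/(5*(s - 6)) - 5/s

The transform is linear, so treat each term independently.
(7/5)·[L{e^(6t)} = 1/(s - 6)]; L{-5} = -5/s.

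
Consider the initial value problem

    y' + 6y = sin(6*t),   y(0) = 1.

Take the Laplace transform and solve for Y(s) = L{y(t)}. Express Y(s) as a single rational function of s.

Y(s) = (s^2 + 42)/(s^3 + 6*s^2 + 36*s + 216)

Apply the Laplace transform to the equation.
With L{y'} = sY - y(0) = sY - 1: the LHS transforms to (s + 6)Y - (1).
The right side is L{sin(6*t)} = 6/(s^2 + 36).
So (s + 6)Y = 6/(s^2 + 36) + (1).
Divide through and combine into a single rational function.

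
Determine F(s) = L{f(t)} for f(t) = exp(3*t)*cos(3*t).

F(s) = (s - 3)/((s - 3)^2 + 9)

L{cos(3t)} = s/(s^2 + 9).
By the first shifting theorem, multiplying by e^(3t) replaces s with s - 3.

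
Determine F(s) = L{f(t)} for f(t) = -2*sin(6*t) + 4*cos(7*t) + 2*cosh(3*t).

Apply the Laplace transform termwise.
(2)·[L{cosh(3t)} = s/(s^2 - 9)]; (4)·[L{cos(7t)} = s/(s^2 + 49)]; (-2)·[L{sin(6t)} = 6/(s^2 + 36)].

F(s) = 4*s/(s^2 + 49) + 2*s/(s^2 - 9) - 12/(s^2 + 36)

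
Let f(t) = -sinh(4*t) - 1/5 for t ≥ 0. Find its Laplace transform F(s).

By linearity of the Laplace transform, transform each term separately.
(-1)·[L{sinh(4t)} = 4/(s^2 - 16)]; L{-1/5} = (-1/5)/s.

F(s) = -4/(s^2 - 16) - 1/(5*s)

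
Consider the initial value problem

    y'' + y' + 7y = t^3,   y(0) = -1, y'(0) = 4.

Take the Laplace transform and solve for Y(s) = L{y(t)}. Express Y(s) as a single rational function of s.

Laplace-transform each side.
Using L{y''} = s^2 Y - s·y(0) - y'(0) and L{y'} = sY - y(0), with y(0) = -1, y'(0) = 4, the left side becomes (s^2 + s + 7)Y - (-s + 3).
The right side is L{t^3} = 6/s^4.
So (s^2 + s + 7)Y = 6/s^4 + (-s + 3).
Divide through and combine into a single rational function.

Y(s) = (-s^5 + 3*s^4 + 6)/(s^6 + s^5 + 7*s^4)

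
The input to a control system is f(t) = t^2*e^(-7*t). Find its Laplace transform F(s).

F(s) = 2/(s + 7)^3

L{e^(-7t)} = 1/(s + 7).
Then apply L{t^2·g(t)} = (-1)^2 d^2/ds^2[G(s)] with G(s) = 1/(s + 7):
differentiating 2 times and applying the sign gives 2/(s + 7)^3.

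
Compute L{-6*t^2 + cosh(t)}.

By linearity of the Laplace transform, transform each term separately.
(-6)·[L{t^2} = 2!/s^3 = 2/s^3]; L{cosh(t)} = s/(s^2 - 1).

s/(s^2 - 1) - 12/s^3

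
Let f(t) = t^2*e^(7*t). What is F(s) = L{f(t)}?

L{e^(7t)} = 1/(s - 7).
Then apply L{t^2·g(t)} = (-1)^2 d^2/ds^2[G(s)] with G(s) = 1/(s - 7):
differentiating 2 times and applying the sign gives 2/(s - 7)^3.

F(s) = 2/(s - 7)^3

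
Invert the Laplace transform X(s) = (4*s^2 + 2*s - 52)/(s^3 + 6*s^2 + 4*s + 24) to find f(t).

Factor the denominator: s^3 + 6*s^2 + 4*s + 24 = (s + 6)*(s^2 + 4).
Partial fraction decomposition gives [2/(s + 6)] + [2*s/(s^2 + 4)] + [-10/(s^2 + 4)].
Invert each term: 2/(s + 6) ↔ 2e^(-6t); 2·s/(s^2 + 4) ↔ 2cos(2t); -5·2/(s^2 + 4) ↔ -5sin(2t).

f(t) = -5*sin(2*t) + 2*cos(2*t) + 2*exp(-6*t)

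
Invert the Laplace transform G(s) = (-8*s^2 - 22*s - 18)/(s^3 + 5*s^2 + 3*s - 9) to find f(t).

Factor the denominator: s^3 + 5*s^2 + 3*s - 9 = (s - 1)*(s + 3)^2.
Partial fraction decomposition gives [-5/(s + 3)] + [6/(s + 3)^2] + [-3/(s - 1)].
Invert each term: -5/(s + 3) ↔ -5e^(-3t); 6/(s + 3)^2 ↔ 6t·e^(-3t); -3/(s - 1) ↔ -3e^(t).

f(t) = 6*t*exp(-3*t) - 3*exp(t) - 5*exp(-3*t)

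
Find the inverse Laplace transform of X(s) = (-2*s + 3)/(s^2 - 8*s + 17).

-5*exp(4*t)*sin(t) - 2*exp(4*t)*cos(t)

Complete the square in the denominator: s^2 - 8*s + 17 = (s - 4)^2 + 1^2.
Split the numerator to match: -2*s + 3 = -2·(s - 4) - 5·1.
Invert each term: -2·(s - 4)/((s - 4)^2 + 1) ↔ -2e^(4t)cos(t); -5·1/((s - 4)^2 + 1) ↔ -5e^(4t)sin(t).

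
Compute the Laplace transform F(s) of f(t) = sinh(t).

L{sinh(t)} = 1/(s^2 - 1).

F(s) = 1/(s^2 - 1)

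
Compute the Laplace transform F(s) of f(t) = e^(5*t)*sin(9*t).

L{sin(9t)} = 9/(s^2 + 81).
By the first shifting theorem, multiplying by e^(5t) replaces s with s - 5.

F(s) = 9/((s - 5)^2 + 81)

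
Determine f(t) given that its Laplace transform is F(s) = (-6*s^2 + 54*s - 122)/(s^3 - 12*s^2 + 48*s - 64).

Factor the denominator: s^3 - 12*s^2 + 48*s - 64 = (s - 4)^3.
Partial fraction decomposition gives [-6/(s - 4)] + [6/(s - 4)^2] + [-2/(s - 4)^3].
Invert each term: -6/(s - 4) ↔ -6e^(4t); 6/(s - 4)^2 ↔ 6t·e^(4t); -2/(s - 4)^3 ↔ (-1)t^2·e^(4t).

f(t) = -t^2*exp(4*t) + 6*t*exp(4*t) - 6*exp(4*t)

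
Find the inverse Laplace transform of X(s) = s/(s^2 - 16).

Since L{cosh(4t)} = s/(s^2 - 16), the inverse is cosh(4*t).

cosh(4*t)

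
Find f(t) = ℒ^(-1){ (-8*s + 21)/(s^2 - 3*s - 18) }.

f(t) = -3*exp(6*t) - 5*exp(-3*t)

Factor the denominator: s^2 - 3*s - 18 = (s - 6)*(s + 3).
Partial fraction decomposition gives [-3/(s - 6)] + [-5/(s + 3)].
Invert each term: -3/(s - 6) ↔ -3e^(6t); -5/(s + 3) ↔ -5e^(-3t).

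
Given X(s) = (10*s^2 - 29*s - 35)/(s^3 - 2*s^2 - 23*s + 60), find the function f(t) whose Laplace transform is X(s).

f(t) = exp(4*t) + 4*exp(3*t) + 5*exp(-5*t)

Factor the denominator: s^3 - 2*s^2 - 23*s + 60 = (s - 4)*(s - 3)*(s + 5).
Partial fraction decomposition gives [5/(s + 5)] + [1/(s - 4)] + [4/(s - 3)].
Invert each term: 5/(s + 5) ↔ 5e^(-5t); 1/(s - 4) ↔ e^(4t); 4/(s - 3) ↔ 4e^(3t).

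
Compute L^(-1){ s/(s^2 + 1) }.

Since L{cos(t)} = s/(s^2 + 1), the inverse is cos(t).

cos(t)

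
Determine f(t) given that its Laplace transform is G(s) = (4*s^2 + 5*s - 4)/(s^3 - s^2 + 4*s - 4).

f(t) = exp(t) + 4*sin(2*t) + 3*cos(2*t)

Factor the denominator: s^3 - s^2 + 4*s - 4 = (s - 1)*(s^2 + 4).
Partial fraction decomposition gives [1/(s - 1)] + [3*s/(s^2 + 4)] + [8/(s^2 + 4)].
Invert each term: 1/(s - 1) ↔ e^(t); 3·s/(s^2 + 4) ↔ 3cos(2t); 4·2/(s^2 + 4) ↔ 4sin(2t).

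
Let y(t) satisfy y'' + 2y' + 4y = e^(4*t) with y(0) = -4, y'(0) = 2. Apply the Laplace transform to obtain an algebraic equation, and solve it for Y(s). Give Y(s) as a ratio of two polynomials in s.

Apply the Laplace transform to the equation.
Using L{y''} = s^2 Y - s·y(0) - y'(0) and L{y'} = sY - y(0), with y(0) = -4, y'(0) = 2, the left side becomes (s^2 + 2*s + 4)Y - (-4*s - 6).
The right side is L{e^(4*t)} = 1/(s - 4).
So (s^2 + 2*s + 4)Y = 1/(s - 4) + (-4*s - 6).
Divide through and combine into a single rational function.

Y(s) = (-4*s^2 + 10*s + 25)/(s^3 - 2*s^2 - 4*s - 16)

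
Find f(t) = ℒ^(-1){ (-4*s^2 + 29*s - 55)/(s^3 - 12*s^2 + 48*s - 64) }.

f(t) = -3*t^2*exp(4*t)/2 - 3*t*exp(4*t) - 4*exp(4*t)

Factor the denominator: s^3 - 12*s^2 + 48*s - 64 = (s - 4)^3.
Partial fraction decomposition gives [-4/(s - 4)] + [-3/(s - 4)^2] + [-3/(s - 4)^3].
Invert each term: -4/(s - 4) ↔ -4e^(4t); -3/(s - 4)^2 ↔ -3t·e^(4t); -3/(s - 4)^3 ↔ (-3/2)t^2·e^(4t).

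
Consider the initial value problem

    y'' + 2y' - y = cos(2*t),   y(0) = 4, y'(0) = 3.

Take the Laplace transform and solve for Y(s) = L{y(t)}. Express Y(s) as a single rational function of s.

Y(s) = (4*s^3 + 11*s^2 + 17*s + 44)/(s^4 + 2*s^3 + 3*s^2 + 8*s - 4)

Apply the Laplace transform to the equation.
With L{y''} = s^2 Y - s·y(0) - y'(0) and L{y'} = sY - y(0), with y(0) = 4, y'(0) = 3: the LHS transforms to (s^2 + 2*s - 1)Y - (4*s + 11).
The right side is L{cos(2*t)} = s/(s^2 + 4).
So (s^2 + 2*s - 1)Y = s/(s^2 + 4) + (4*s + 11).
Isolate Y and clear denominators.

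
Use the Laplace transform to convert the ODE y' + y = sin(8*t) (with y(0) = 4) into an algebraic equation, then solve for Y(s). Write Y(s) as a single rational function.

Laplace-transform each side.
With L{y'} = sY - y(0) = sY - 4: the LHS transforms to (s + 1)Y - (4).
The right side is L{sin(8*t)} = 8/(s^2 + 64).
So (s + 1)Y = 8/(s^2 + 64) + (4).
Divide through and combine into a single rational function.

Y(s) = (4*s^2 + 264)/(s^3 + s^2 + 64*s + 64)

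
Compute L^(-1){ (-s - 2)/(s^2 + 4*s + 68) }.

-exp(-2*t)*cos(8*t)

Rewrite the denominator: s^2 + 4*s + 68 = (s + 2)^2 + 64.
The form in (s + 2) signals a first-shifting-theorem factor e^(-2t).
Since L{cos(8t)} = s/(s^2 + 64), the inverse is exp(-2*t)*cos(8*t), scaled by -1.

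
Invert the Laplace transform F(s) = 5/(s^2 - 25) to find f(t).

Since L{sinh(5t)} = 5/(s^2 - 25), the inverse is sinh(5*t).

f(t) = sinh(5*t)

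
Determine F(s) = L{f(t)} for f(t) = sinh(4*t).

F(s) = 4/(s^2 - 16)

L{sinh(4t)} = 4/(s^2 - 16).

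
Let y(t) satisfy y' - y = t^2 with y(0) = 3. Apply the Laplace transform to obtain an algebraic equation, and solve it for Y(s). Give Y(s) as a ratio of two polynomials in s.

Transform both sides with L{·}.
Using L{y'} = sY - y(0) = sY - 3, the left side becomes (s - 1)Y - (3).
The right side is L{t^2} = 2/s^3.
So (s - 1)Y = 2/s^3 + (3).
Isolate Y and clear denominators.

Y(s) = (3*s^3 + 2)/(s^4 - s^3)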